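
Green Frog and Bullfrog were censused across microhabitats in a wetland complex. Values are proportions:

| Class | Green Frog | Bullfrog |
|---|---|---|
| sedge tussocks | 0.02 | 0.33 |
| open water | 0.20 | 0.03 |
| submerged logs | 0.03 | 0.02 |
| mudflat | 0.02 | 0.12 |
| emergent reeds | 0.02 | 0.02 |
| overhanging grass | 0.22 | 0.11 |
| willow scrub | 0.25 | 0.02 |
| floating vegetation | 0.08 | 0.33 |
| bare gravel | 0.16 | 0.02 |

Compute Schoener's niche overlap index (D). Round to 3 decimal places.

0.340

Σ|p₁ᵢ − p₂ᵢ| = 0.31 + 0.17 + 0.01 + 0.10 + 0.00 + 0.11 + 0.23 + 0.25 + 0.14 = 1.32
D = 1 − ½ × 1.32 = 1 − 0.660 = 0.34000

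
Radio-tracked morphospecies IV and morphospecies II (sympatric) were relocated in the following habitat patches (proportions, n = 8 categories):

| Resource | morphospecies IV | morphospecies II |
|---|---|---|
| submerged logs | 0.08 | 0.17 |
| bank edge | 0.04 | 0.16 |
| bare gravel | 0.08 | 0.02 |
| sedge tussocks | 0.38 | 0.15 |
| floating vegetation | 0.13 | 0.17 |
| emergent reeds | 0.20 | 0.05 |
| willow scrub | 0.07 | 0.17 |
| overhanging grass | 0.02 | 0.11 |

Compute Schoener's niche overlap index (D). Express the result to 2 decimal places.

0.56

Σ|p₁ᵢ − p₂ᵢ| = 0.09 + 0.12 + 0.06 + 0.23 + 0.04 + 0.15 + 0.10 + 0.09 = 0.88
D = 1 − ½ × 0.88 = 1 − 0.440 = 0.5600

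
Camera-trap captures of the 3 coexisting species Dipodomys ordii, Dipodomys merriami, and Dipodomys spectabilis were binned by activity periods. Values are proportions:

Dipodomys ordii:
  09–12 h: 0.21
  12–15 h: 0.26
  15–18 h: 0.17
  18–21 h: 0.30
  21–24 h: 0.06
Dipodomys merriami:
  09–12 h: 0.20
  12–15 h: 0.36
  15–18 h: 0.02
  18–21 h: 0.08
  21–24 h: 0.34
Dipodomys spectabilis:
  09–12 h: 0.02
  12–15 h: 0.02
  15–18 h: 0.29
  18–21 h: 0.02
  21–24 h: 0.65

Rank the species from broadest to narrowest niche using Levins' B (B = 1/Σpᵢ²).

Dipodomys ordii > Dipodomys merriami > Dipodomys spectabilis

Σp_ordiᵢ² = 0.21² + 0.26² + 0.17² + 0.30² + 0.06² = 0.0441 + 0.0676 + 0.0289 + 0.0900 + 0.0036 = 0.2342
B_ordi = 1 / 0.2342 = 4.2699
Σp_merrᵢ² = 0.20² + 0.36² + 0.02² + 0.08² + 0.34² = 0.0400 + 0.1296 + 0.0004 + 0.0064 + 0.1156 = 0.2920
B_merr = 1 / 0.2920 = 3.4247
Σp_specᵢ² = 0.02² + 0.02² + 0.29² + 0.02² + 0.65² = 0.0004 + 0.0004 + 0.0841 + 0.0004 + 0.4225 = 0.5078
B_spec = 1 / 0.5078 = 1.9693
Ranking by B (broadest → narrowest): Dipodomys ordii (4.27) > Dipodomys merriami (3.42) > Dipodomys spectabilis (1.97)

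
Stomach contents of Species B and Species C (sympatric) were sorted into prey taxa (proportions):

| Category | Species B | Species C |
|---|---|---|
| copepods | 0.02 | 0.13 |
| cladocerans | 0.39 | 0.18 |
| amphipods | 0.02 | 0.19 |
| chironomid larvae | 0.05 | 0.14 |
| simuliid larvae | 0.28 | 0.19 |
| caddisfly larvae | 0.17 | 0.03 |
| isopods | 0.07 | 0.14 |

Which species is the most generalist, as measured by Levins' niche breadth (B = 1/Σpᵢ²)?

Σp_Bᵢ² = 0.02² + 0.39² + 0.02² + 0.05² + 0.28² + 0.17² + 0.07² = 0.0004 + 0.1521 + 0.0004 + 0.0025 + 0.0784 + 0.0289 + 0.0049 = 0.2676
B_B = 1 / 0.2676 = 3.7369
Σp_Cᵢ² = 0.13² + 0.18² + 0.19² + 0.14² + 0.19² + 0.03² + 0.14² = 0.0169 + 0.0324 + 0.0361 + 0.0196 + 0.0361 + 0.0009 + 0.0196 = 0.1616
B_C = 1 / 0.1616 = 6.1881
Highest B → broadest niche (most generalist): Species C (B = 6.19).

Species C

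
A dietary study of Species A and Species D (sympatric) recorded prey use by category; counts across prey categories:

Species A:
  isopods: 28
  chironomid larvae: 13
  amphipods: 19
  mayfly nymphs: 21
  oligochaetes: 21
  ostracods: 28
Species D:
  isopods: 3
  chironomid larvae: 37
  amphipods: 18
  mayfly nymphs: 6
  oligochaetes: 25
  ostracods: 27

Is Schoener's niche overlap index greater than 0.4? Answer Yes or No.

Proportions for Species A (n=130): 28/130=0.2154, 13/130=0.1000, 19/130=0.1462, 21/130=0.1615, 21/130=0.1615, 28/130=0.2154
Proportions for Species D (n=116): 3/116=0.0259, 37/116=0.3190, 18/116=0.1552, 6/116=0.0517, 25/116=0.2155, 27/116=0.2328
Σ|p₁ᵢ − p₂ᵢ| = 0.1895 + 0.2190 + 0.0090 + 0.1098 + 0.0540 + 0.0174 = 0.5987
D = 1 − ½ × 0.5987 = 1 − 0.29935 = 0.70065
D = 0.70065 > 0.4 → Yes.

Yes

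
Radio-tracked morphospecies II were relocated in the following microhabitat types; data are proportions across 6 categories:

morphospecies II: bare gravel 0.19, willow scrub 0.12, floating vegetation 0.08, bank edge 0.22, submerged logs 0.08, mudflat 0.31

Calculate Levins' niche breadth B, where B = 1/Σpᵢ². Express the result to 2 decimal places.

4.81

Σpᵢ² = 0.19² + 0.12² + 0.08² + 0.22² + 0.08² + 0.31² = 0.0361 + 0.0144 + 0.0064 + 0.0484 + 0.0064 + 0.0961 = 0.2078
B = 1 / 0.2078 = 4.8123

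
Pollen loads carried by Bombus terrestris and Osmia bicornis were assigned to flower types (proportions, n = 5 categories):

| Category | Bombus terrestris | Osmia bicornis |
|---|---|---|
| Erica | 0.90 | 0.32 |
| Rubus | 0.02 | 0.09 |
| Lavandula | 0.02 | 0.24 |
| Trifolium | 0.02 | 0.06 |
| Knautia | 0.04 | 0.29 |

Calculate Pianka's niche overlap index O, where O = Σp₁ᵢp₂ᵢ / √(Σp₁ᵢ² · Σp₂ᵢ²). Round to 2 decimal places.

Σ p₁ᵢp₂ᵢ = 0.2880 + 0.0018 + 0.0048 + 0.0012 + 0.0116 = 0.3074
Σp_1ᵢ² = 0.90² + 0.02² + 0.02² + 0.02² + 0.04² = 0.8100 + 0.0004 + 0.0004 + 0.0004 + 0.0016 = 0.8128
Σp_2ᵢ² = 0.32² + 0.09² + 0.24² + 0.06² + 0.29² = 0.1024 + 0.0081 + 0.0576 + 0.0036 + 0.0841 = 0.2558
O = 0.3074 / √(0.8128 × 0.2558) = 0.3074 / 0.45598 = 0.6742

0.67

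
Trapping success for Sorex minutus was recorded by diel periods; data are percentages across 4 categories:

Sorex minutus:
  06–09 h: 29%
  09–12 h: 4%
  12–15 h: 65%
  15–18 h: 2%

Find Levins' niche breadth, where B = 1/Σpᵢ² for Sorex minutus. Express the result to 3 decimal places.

Convert percentages to proportions (divide by 100).
Σpᵢ² = 0.29² + 0.04² + 0.65² + 0.02² = 0.0841 + 0.0016 + 0.4225 + 0.0004 = 0.5086
B = 1 / 0.5086 = 1.96618

1.966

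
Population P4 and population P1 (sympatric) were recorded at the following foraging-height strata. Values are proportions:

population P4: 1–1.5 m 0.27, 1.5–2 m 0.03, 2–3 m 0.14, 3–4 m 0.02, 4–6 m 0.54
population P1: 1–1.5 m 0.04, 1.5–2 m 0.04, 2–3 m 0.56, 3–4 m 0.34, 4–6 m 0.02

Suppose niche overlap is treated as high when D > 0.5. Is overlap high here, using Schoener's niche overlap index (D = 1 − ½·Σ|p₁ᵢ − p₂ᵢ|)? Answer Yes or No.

No

Σ|p₁ᵢ − p₂ᵢ| = 0.23 + 0.01 + 0.42 + 0.32 + 0.52 = 1.50
D = 1 − ½ × 1.50 = 1 − 0.750 = 0.2500
D = 0.2500 < 0.5 → No.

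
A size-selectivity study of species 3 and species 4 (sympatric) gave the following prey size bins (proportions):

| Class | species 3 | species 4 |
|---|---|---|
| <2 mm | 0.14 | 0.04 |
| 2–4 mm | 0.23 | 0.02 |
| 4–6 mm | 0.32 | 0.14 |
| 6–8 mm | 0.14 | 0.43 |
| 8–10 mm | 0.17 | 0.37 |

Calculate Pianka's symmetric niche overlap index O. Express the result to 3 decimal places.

Σ p₁ᵢp₂ᵢ = 0.0056 + 0.0046 + 0.0448 + 0.0602 + 0.0629 = 0.1781
Σp_1ᵢ² = 0.14² + 0.23² + 0.32² + 0.14² + 0.17² = 0.0196 + 0.0529 + 0.1024 + 0.0196 + 0.0289 = 0.2234
Σp_2ᵢ² = 0.04² + 0.02² + 0.14² + 0.43² + 0.37² = 0.0016 + 0.0004 + 0.0196 + 0.1849 + 0.1369 = 0.3434
O = 0.1781 / √(0.2234 × 0.3434) = 0.1781 / 0.276976 = 0.64302

0.643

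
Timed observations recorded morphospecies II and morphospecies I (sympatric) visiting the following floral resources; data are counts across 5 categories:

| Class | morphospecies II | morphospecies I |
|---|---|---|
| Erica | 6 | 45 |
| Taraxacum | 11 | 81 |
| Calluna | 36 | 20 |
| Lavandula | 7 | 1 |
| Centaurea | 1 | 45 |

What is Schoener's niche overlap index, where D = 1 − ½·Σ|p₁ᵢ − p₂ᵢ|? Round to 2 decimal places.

Proportions for morphospecies II (n=61): 6/61=0.0984, 11/61=0.1803, 36/61=0.5902, 7/61=0.1148, 1/61=0.0164
Proportions for morphospecies I (n=192): 45/192=0.2344, 81/192=0.4219, 20/192=0.1042, 1/192=0.0052, 45/192=0.2344
Σ|p₁ᵢ − p₂ᵢ| = 0.1360 + 0.2416 + 0.4860 + 0.1096 + 0.2180 = 1.1912
D = 1 − ½ × 1.1912 = 1 − 0.59560 = 0.40440

0.40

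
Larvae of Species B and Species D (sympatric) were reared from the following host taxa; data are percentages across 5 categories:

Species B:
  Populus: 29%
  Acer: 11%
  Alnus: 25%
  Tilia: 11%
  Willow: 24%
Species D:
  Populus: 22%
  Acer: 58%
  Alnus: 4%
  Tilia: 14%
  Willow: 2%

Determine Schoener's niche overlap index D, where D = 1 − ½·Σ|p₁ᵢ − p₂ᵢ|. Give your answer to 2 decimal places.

0.50

Convert percentages to proportions (divide by 100).
Σ|p₁ᵢ − p₂ᵢ| = 0.07 + 0.47 + 0.21 + 0.03 + 0.22 = 1.00
D = 1 − ½ × 1.00 = 1 − 0.500 = 0.5000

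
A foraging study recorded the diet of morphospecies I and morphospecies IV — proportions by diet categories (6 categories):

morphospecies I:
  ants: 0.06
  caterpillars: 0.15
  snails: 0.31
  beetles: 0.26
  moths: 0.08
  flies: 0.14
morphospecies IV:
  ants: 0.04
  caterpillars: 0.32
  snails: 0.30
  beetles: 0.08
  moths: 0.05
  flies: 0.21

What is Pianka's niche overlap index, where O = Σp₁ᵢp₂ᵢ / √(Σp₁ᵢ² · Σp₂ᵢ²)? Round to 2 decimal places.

0.86

Σ p₁ᵢp₂ᵢ = 0.0024 + 0.0480 + 0.0930 + 0.0208 + 0.0040 + 0.0294 = 0.1976
Σp_1ᵢ² = 0.06² + 0.15² + 0.31² + 0.26² + 0.08² + 0.14² = 0.0036 + 0.0225 + 0.0961 + 0.0676 + 0.0064 + 0.0196 = 0.2158
Σp_2ᵢ² = 0.04² + 0.32² + 0.30² + 0.08² + 0.05² + 0.21² = 0.0016 + 0.1024 + 0.0900 + 0.0064 + 0.0025 + 0.0441 = 0.2470
O = 0.1976 / √(0.2158 × 0.2470) = 0.1976 / 0.23087 = 0.8559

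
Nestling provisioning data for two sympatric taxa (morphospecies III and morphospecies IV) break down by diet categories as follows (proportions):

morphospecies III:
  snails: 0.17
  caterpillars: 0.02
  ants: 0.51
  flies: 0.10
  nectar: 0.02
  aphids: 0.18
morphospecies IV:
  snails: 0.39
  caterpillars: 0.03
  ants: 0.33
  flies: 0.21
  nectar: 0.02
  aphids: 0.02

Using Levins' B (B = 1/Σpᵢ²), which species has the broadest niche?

Σp_IIIᵢ² = 0.17² + 0.02² + 0.51² + 0.10² + 0.02² + 0.18² = 0.0289 + 0.0004 + 0.2601 + 0.0100 + 0.0004 + 0.0324 = 0.3322
B_III = 1 / 0.3322 = 3.0102
Σp_IVᵢ² = 0.39² + 0.03² + 0.33² + 0.21² + 0.02² + 0.02² = 0.1521 + 0.0009 + 0.1089 + 0.0441 + 0.0004 + 0.0004 = 0.3068
B_IV = 1 / 0.3068 = 3.2595
Highest B → broadest niche (most generalist): morphospecies IV (B = 3.26).

morphospecies IV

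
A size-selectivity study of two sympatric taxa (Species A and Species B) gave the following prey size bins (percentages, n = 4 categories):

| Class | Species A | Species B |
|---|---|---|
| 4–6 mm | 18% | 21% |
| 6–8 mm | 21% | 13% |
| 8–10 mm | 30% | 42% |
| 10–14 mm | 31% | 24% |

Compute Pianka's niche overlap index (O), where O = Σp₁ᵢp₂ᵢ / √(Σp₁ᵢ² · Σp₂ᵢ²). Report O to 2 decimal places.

Convert percentages to proportions (divide by 100).
Σ p₁ᵢp₂ᵢ = 0.0378 + 0.0273 + 0.1260 + 0.0744 = 0.2655
Σp_1ᵢ² = 0.18² + 0.21² + 0.30² + 0.31² = 0.0324 + 0.0441 + 0.0900 + 0.0961 = 0.2626
Σp_2ᵢ² = 0.21² + 0.13² + 0.42² + 0.24² = 0.0441 + 0.0169 + 0.1764 + 0.0576 = 0.2950
O = 0.2655 / √(0.2626 × 0.2950) = 0.2655 / 0.27833 = 0.9539

0.95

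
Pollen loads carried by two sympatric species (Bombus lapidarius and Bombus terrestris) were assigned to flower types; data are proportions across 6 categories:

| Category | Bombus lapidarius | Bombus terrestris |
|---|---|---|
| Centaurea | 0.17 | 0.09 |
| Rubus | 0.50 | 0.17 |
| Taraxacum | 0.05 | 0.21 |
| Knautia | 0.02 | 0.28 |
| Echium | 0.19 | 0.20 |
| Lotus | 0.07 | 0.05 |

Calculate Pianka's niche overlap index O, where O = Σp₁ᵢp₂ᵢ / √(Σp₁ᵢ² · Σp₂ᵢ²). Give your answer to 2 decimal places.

0.62

Σ p₁ᵢp₂ᵢ = 0.0153 + 0.0850 + 0.0105 + 0.0056 + 0.0380 + 0.0035 = 0.1579
Σp_1ᵢ² = 0.17² + 0.50² + 0.05² + 0.02² + 0.19² + 0.07² = 0.0289 + 0.2500 + 0.0025 + 0.0004 + 0.0361 + 0.0049 = 0.3228
Σp_2ᵢ² = 0.09² + 0.17² + 0.21² + 0.28² + 0.20² + 0.05² = 0.0081 + 0.0289 + 0.0441 + 0.0784 + 0.0400 + 0.0025 = 0.2020
O = 0.1579 / √(0.3228 × 0.2020) = 0.1579 / 0.25535 = 0.6184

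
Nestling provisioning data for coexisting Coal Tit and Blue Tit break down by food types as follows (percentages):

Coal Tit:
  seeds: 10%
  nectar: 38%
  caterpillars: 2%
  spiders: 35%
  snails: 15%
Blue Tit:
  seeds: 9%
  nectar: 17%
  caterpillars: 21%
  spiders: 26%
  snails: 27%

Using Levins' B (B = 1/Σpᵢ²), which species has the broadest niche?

Convert percentages to proportions (divide by 100).
Σp_Coalᵢ² = 0.10² + 0.38² + 0.02² + 0.35² + 0.15² = 0.0100 + 0.1444 + 0.0004 + 0.1225 + 0.0225 = 0.2998
B_Coal = 1 / 0.2998 = 3.3356
Σp_Blueᵢ² = 0.09² + 0.17² + 0.21² + 0.26² + 0.27² = 0.0081 + 0.0289 + 0.0441 + 0.0676 + 0.0729 = 0.2216
B_Blue = 1 / 0.2216 = 4.5126
Highest B → broadest niche (most generalist): Blue Tit (B = 4.51).

Blue Tit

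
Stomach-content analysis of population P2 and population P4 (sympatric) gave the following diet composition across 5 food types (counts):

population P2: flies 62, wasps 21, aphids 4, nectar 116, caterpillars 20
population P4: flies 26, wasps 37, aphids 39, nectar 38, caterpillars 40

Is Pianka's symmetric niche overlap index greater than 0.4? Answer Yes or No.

Yes

Proportions for population P2 (n=223): 62/223=0.2780, 21/223=0.0942, 4/223=0.0179, 116/223=0.5202, 20/223=0.0897
Proportions for population P4 (n=180): 26/180=0.1444, 37/180=0.2056, 39/180=0.2167, 38/180=0.2111, 40/180=0.2222
Σ p₁ᵢp₂ᵢ = 0.040143 + 0.019368 + 0.003879 + 0.109814 + 0.019931 = 0.193135
Σp_1ᵢ² = 0.2780² + 0.0942² + 0.0179² + 0.5202² + 0.0897² = 0.077284 + 0.008874 + 0.000320 + 0.270608 + 0.008046 = 0.365132
Σp_2ᵢ² = 0.1444² + 0.2056² + 0.2167² + 0.2111² + 0.2222² = 0.020851 + 0.042271 + 0.046959 + 0.044563 + 0.049373 = 0.204017
O = 0.193135 / √(0.365132 × 0.204017) = 0.193135 / 0.2729343 = 0.7076
O = 0.7076 > 0.4 → Yes.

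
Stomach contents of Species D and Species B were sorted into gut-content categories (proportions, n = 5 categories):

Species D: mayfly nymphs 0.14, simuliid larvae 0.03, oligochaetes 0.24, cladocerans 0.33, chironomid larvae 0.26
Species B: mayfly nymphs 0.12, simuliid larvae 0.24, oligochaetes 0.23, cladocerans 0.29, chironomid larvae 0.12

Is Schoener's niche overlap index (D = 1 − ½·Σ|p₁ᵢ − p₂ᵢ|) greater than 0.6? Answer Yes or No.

Σ|p₁ᵢ − p₂ᵢ| = 0.02 + 0.21 + 0.01 + 0.04 + 0.14 = 0.42
D = 1 − ½ × 0.42 = 1 − 0.210 = 0.7900
D = 0.7900 > 0.6 → Yes.

Yes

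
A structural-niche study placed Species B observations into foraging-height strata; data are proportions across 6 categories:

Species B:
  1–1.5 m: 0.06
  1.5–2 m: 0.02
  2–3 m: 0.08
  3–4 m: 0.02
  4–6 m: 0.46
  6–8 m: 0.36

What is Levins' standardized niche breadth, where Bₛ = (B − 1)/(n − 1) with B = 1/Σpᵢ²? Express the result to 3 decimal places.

0.368

Σpᵢ² = 0.06² + 0.02² + 0.08² + 0.02² + 0.46² + 0.36² = 0.0036 + 0.0004 + 0.0064 + 0.0004 + 0.2116 + 0.1296 = 0.3520
B = 1 / 0.3520 = 2.84091
Bₛ = (B − 1)/(n − 1) = (2.84091 − 1)/(6 − 1) = 1.84091/5 = 0.36818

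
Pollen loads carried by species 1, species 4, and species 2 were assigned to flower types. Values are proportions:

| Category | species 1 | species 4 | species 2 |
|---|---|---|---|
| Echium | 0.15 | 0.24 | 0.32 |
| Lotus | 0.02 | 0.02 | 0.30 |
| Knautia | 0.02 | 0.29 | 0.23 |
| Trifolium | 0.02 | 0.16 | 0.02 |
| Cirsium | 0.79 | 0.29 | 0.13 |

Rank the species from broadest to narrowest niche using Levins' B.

Σp_1ᵢ² = 0.15² + 0.02² + 0.02² + 0.02² + 0.79² = 0.0225 + 0.0004 + 0.0004 + 0.0004 + 0.6241 = 0.6478
B_1 = 1 / 0.6478 = 1.5437
Σp_4ᵢ² = 0.24² + 0.02² + 0.29² + 0.16² + 0.29² = 0.0576 + 0.0004 + 0.0841 + 0.0256 + 0.0841 = 0.2518
B_4 = 1 / 0.2518 = 3.9714
Σp_2ᵢ² = 0.32² + 0.30² + 0.23² + 0.02² + 0.13² = 0.1024 + 0.0900 + 0.0529 + 0.0004 + 0.0169 = 0.2626
B_2 = 1 / 0.2626 = 3.8081
Ranking by B (broadest → narrowest): species 4 (3.97) > species 2 (3.81) > species 1 (1.54)

species 4 > species 2 > species 1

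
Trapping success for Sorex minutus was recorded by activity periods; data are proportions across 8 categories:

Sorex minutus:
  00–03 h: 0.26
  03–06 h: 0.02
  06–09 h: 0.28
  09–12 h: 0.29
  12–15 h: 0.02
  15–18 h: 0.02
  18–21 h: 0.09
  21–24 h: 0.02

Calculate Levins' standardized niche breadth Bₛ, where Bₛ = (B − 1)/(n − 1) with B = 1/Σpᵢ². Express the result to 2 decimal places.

Σpᵢ² = 0.26² + 0.02² + 0.28² + 0.29² + 0.02² + 0.02² + 0.09² + 0.02² = 0.0676 + 0.0004 + 0.0784 + 0.0841 + 0.0004 + 0.0004 + 0.0081 + 0.0004 = 0.2398
B = 1 / 0.2398 = 4.1701
Bₛ = (B − 1)/(n − 1) = (4.1701 − 1)/(8 − 1) = 3.1701/7 = 0.4529

0.45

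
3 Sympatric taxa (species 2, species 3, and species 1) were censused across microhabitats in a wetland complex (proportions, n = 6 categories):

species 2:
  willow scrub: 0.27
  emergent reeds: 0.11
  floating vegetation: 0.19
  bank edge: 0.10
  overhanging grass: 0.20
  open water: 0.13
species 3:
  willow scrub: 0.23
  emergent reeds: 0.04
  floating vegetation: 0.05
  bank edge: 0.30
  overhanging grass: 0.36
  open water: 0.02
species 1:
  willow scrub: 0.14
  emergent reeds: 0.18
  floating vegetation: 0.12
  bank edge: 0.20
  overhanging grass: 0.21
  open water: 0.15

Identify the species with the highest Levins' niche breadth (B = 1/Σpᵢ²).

Σp_2ᵢ² = 0.27² + 0.11² + 0.19² + 0.10² + 0.20² + 0.13² = 0.0729 + 0.0121 + 0.0361 + 0.0100 + 0.0400 + 0.0169 = 0.1880
B_2 = 1 / 0.1880 = 5.3191
Σp_3ᵢ² = 0.23² + 0.04² + 0.05² + 0.30² + 0.36² + 0.02² = 0.0529 + 0.0016 + 0.0025 + 0.0900 + 0.1296 + 0.0004 = 0.2770
B_3 = 1 / 0.2770 = 3.6101
Σp_1ᵢ² = 0.14² + 0.18² + 0.12² + 0.20² + 0.21² + 0.15² = 0.0196 + 0.0324 + 0.0144 + 0.0400 + 0.0441 + 0.0225 = 0.1730
B_1 = 1 / 0.1730 = 5.7803
Highest B → broadest niche (most generalist): species 1 (B = 5.78).

species 1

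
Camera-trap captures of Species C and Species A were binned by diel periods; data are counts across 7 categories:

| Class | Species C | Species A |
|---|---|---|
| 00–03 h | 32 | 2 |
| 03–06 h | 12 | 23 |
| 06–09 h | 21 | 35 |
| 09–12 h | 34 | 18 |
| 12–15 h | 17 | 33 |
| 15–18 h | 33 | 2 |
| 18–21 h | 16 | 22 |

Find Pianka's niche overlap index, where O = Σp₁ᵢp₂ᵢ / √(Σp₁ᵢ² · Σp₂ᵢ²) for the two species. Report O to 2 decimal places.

Proportions for Species C (n=165): 32/165=0.1939, 12/165=0.0727, 21/165=0.1273, 34/165=0.2061, 17/165=0.1030, 33/165=0.2000, 16/165=0.0970
Proportions for Species A (n=135): 2/135=0.0148, 23/135=0.1704, 35/135=0.2593, 18/135=0.1333, 33/135=0.2444, 2/135=0.0148, 22/135=0.1630
Σ p₁ᵢp₂ᵢ = 0.002870 + 0.012388 + 0.033009 + 0.027473 + 0.025173 + 0.002960 + 0.015811 = 0.119684
Σp_1ᵢ² = 0.1939² + 0.0727² + 0.1273² + 0.2061² + 0.1030² + 0.2000² + 0.0970² = 0.037597 + 0.005285 + 0.016205 + 0.042477 + 0.010609 + 0.040000 + 0.009409 = 0.161582
Σp_2ᵢ² = 0.0148² + 0.1704² + 0.2593² + 0.1333² + 0.2444² + 0.0148² + 0.1630² = 0.000219 + 0.029036 + 0.067236 + 0.017769 + 0.059731 + 0.000219 + 0.026569 = 0.200779
O = 0.119684 / √(0.161582 × 0.200779) = 0.119684 / 0.1801174 = 0.6645

0.66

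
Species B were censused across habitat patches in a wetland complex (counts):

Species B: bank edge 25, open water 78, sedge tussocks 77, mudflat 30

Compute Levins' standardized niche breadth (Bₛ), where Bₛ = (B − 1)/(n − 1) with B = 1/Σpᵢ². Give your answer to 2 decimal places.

0.75

Proportions for Species B (n=210): 25/210=0.1190, 78/210=0.3714, 77/210=0.3667, 30/210=0.1429
Σpᵢ² = 0.1190² + 0.3714² + 0.3667² + 0.1429² = 0.014161 + 0.137938 + 0.134469 + 0.020420 = 0.306988
B = 1 / 0.306988 = 3.2575
Bₛ = (B − 1)/(n − 1) = (3.2575 − 1)/(4 − 1) = 2.2575/3 = 0.7525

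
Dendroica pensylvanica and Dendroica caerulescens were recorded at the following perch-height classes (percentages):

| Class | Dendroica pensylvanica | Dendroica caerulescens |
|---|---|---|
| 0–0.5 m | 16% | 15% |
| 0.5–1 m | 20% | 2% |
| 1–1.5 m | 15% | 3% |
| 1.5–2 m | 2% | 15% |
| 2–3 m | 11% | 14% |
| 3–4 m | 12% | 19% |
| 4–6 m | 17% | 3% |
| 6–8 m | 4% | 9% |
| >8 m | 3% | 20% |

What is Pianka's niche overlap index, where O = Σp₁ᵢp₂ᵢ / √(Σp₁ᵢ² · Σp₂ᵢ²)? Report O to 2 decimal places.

Convert percentages to proportions (divide by 100).
Σ p₁ᵢp₂ᵢ = 0.0240 + 0.0040 + 0.0045 + 0.0030 + 0.0154 + 0.0228 + 0.0051 + 0.0036 + 0.0060 = 0.0884
Σp_1ᵢ² = 0.16² + 0.20² + 0.15² + 0.02² + 0.11² + 0.12² + 0.17² + 0.04² + 0.03² = 0.0256 + 0.0400 + 0.0225 + 0.0004 + 0.0121 + 0.0144 + 0.0289 + 0.0016 + 0.0009 = 0.1464
Σp_2ᵢ² = 0.15² + 0.02² + 0.03² + 0.15² + 0.14² + 0.19² + 0.03² + 0.09² + 0.20² = 0.0225 + 0.0004 + 0.0009 + 0.0225 + 0.0196 + 0.0361 + 0.0009 + 0.0081 + 0.0400 = 0.1510
O = 0.0884 / √(0.1464 × 0.1510) = 0.0884 / 0.14868 = 0.5946

0.59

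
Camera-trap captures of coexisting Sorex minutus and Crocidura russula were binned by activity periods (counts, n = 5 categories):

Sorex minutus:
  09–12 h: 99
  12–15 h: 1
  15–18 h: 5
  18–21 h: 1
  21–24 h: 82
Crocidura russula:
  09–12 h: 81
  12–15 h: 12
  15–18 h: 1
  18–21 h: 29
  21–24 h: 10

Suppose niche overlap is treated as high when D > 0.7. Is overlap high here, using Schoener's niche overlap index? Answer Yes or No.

No

Proportions for Sorex minutus (n=188): 99/188=0.5266, 1/188=0.0053, 5/188=0.0266, 1/188=0.0053, 82/188=0.4362
Proportions for Crocidura russula (n=133): 81/133=0.6090, 12/133=0.0902, 1/133=0.0075, 29/133=0.2180, 10/133=0.0752
Σ|p₁ᵢ − p₂ᵢ| = 0.0824 + 0.0849 + 0.0191 + 0.2127 + 0.3610 = 0.7601
D = 1 − ½ × 0.7601 = 1 − 0.38005 = 0.61995
D = 0.61995 < 0.7 → No.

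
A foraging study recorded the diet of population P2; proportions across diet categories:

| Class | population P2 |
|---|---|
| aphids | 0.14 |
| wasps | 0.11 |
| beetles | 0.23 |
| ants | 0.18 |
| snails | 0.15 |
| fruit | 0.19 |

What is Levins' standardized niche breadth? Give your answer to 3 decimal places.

0.939

Σpᵢ² = 0.14² + 0.11² + 0.23² + 0.18² + 0.15² + 0.19² = 0.0196 + 0.0121 + 0.0529 + 0.0324 + 0.0225 + 0.0361 = 0.1756
B = 1 / 0.1756 = 5.69476
Bₛ = (B − 1)/(n − 1) = (5.69476 − 1)/(6 − 1) = 4.69476/5 = 0.93895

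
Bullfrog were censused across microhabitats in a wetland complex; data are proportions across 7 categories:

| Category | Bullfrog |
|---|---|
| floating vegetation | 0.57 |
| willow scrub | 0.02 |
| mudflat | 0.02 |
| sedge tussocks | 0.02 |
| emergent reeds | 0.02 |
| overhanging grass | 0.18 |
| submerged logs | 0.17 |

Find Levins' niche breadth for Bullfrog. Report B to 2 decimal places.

Σpᵢ² = 0.57² + 0.02² + 0.02² + 0.02² + 0.02² + 0.18² + 0.17² = 0.3249 + 0.0004 + 0.0004 + 0.0004 + 0.0004 + 0.0324 + 0.0289 = 0.3878
B = 1 / 0.3878 = 2.5786

2.58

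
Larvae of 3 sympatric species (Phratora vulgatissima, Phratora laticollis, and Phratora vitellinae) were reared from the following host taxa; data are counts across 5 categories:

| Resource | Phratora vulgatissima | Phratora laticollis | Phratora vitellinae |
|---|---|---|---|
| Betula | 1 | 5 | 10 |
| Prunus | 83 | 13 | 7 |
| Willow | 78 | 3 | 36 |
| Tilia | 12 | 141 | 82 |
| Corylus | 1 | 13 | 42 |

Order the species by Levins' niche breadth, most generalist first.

Phratora vitellinae > Phratora vulgatissima > Phratora laticollis

Proportions for Phratora vulgatissima (n=175): 1/175=0.0057, 83/175=0.4743, 78/175=0.4457, 12/175=0.0686, 1/175=0.0057
Proportions for Phratora laticollis (n=175): 5/175=0.0286, 13/175=0.0743, 3/175=0.0171, 141/175=0.8057, 13/175=0.0743
Proportions for Phratora vitellinae (n=177): 10/177=0.0565, 7/177=0.0395, 36/177=0.2034, 82/177=0.4633, 42/177=0.2373
Σp_vulgᵢ² = 0.0057² + 0.4743² + 0.4457² + 0.0686² + 0.0057² = 0.000032 + 0.224960 + 0.198648 + 0.004706 + 0.000032 = 0.428378
B_vulg = 1 / 0.428378 = 2.3344
Σp_latiᵢ² = 0.0286² + 0.0743² + 0.0171² + 0.8057² + 0.0743² = 0.000818 + 0.005520 + 0.000292 + 0.649152 + 0.005520 = 0.661302
B_lati = 1 / 0.661302 = 1.5122
Σp_viteᵢ² = 0.0565² + 0.0395² + 0.2034² + 0.4633² + 0.2373² = 0.003192 + 0.001560 + 0.041372 + 0.214647 + 0.056311 = 0.317082
B_vite = 1 / 0.317082 = 3.1538
Ranking by B (broadest → narrowest): Phratora vitellinae (3.15) > Phratora vulgatissima (2.33) > Phratora laticollis (1.51)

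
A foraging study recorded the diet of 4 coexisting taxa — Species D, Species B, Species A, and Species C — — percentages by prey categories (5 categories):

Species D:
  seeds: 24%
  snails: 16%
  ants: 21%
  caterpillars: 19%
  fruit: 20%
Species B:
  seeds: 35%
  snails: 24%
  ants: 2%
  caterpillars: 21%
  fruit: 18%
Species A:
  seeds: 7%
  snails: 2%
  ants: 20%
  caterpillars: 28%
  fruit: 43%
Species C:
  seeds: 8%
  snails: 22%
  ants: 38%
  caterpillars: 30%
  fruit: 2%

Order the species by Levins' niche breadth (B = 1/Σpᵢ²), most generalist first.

Convert percentages to proportions (divide by 100).
Σp_Dᵢ² = 0.24² + 0.16² + 0.21² + 0.19² + 0.20² = 0.0576 + 0.0256 + 0.0441 + 0.0361 + 0.0400 = 0.2034
B_D = 1 / 0.2034 = 4.9164
Σp_Bᵢ² = 0.35² + 0.24² + 0.02² + 0.21² + 0.18² = 0.1225 + 0.0576 + 0.0004 + 0.0441 + 0.0324 = 0.2570
B_B = 1 / 0.2570 = 3.8911
Σp_Aᵢ² = 0.07² + 0.02² + 0.20² + 0.28² + 0.43² = 0.0049 + 0.0004 + 0.0400 + 0.0784 + 0.1849 = 0.3086
B_A = 1 / 0.3086 = 3.2404
Σp_Cᵢ² = 0.08² + 0.22² + 0.38² + 0.30² + 0.02² = 0.0064 + 0.0484 + 0.1444 + 0.0900 + 0.0004 = 0.2896
B_C = 1 / 0.2896 = 3.4530
Ranking by B (broadest → narrowest): Species D (4.92) > Species B (3.89) > Species C (3.45) > Species A (3.24)

Species D > Species B > Species C > Species A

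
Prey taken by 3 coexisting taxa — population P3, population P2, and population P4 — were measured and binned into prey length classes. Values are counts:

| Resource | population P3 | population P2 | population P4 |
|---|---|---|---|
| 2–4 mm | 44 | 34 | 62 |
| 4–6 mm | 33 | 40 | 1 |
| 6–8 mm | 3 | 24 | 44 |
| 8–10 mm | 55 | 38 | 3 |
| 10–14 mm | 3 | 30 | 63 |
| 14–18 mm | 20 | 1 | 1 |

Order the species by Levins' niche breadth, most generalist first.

population P2 > population P3 > population P4

Proportions for population P3 (n=158): 44/158=0.2785, 33/158=0.2089, 3/158=0.0190, 55/158=0.3481, 3/158=0.0190, 20/158=0.1266
Proportions for population P2 (n=167): 34/167=0.2036, 40/167=0.2395, 24/167=0.1437, 38/167=0.2275, 30/167=0.1796, 1/167=0.0060
Proportions for population P4 (n=174): 62/174=0.3563, 1/174=0.0057, 44/174=0.2529, 3/174=0.0172, 63/174=0.3621, 1/174=0.0057
Σp_P3ᵢ² = 0.2785² + 0.2089² + 0.0190² + 0.3481² + 0.0190² + 0.1266² = 0.077562 + 0.043639 + 0.000361 + 0.121174 + 0.000361 + 0.016028 = 0.259125
B_P3 = 1 / 0.259125 = 3.8591
Σp_P2ᵢ² = 0.2036² + 0.2395² + 0.1437² + 0.2275² + 0.1796² + 0.0060² = 0.041453 + 0.057360 + 0.020650 + 0.051756 + 0.032256 + 0.000036 = 0.203511
B_P2 = 1 / 0.203511 = 4.9137
Σp_P4ᵢ² = 0.3563² + 0.0057² + 0.2529² + 0.0172² + 0.3621² + 0.0057² = 0.126950 + 0.000032 + 0.063958 + 0.000296 + 0.131116 + 0.000032 = 0.322384
B_P4 = 1 / 0.322384 = 3.1019
Ranking by B (broadest → narrowest): population P2 (4.91) > population P3 (3.86) > population P4 (3.10)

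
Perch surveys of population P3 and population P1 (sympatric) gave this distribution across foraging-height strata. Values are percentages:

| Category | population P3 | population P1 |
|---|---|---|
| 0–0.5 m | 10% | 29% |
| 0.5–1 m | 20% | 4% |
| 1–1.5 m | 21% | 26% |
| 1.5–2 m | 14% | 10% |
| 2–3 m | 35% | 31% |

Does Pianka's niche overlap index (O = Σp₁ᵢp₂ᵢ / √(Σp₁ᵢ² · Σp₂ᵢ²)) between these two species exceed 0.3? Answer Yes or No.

Convert percentages to proportions (divide by 100).
Σ p₁ᵢp₂ᵢ = 0.0290 + 0.0080 + 0.0546 + 0.0140 + 0.1085 = 0.2141
Σp_1ᵢ² = 0.10² + 0.20² + 0.21² + 0.14² + 0.35² = 0.0100 + 0.0400 + 0.0441 + 0.0196 + 0.1225 = 0.2362
Σp_2ᵢ² = 0.29² + 0.04² + 0.26² + 0.10² + 0.31² = 0.0841 + 0.0016 + 0.0676 + 0.0100 + 0.0961 = 0.2594
O = 0.2141 / √(0.2362 × 0.2594) = 0.2141 / 0.24753 = 0.8649
O = 0.8649 > 0.3 → Yes.

Yes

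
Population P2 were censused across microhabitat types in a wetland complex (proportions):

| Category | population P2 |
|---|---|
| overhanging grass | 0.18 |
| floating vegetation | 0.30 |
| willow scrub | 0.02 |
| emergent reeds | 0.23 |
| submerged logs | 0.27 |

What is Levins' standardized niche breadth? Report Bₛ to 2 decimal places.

0.76

Σpᵢ² = 0.18² + 0.30² + 0.02² + 0.23² + 0.27² = 0.0324 + 0.0900 + 0.0004 + 0.0529 + 0.0729 = 0.2486
B = 1 / 0.2486 = 4.0225
Bₛ = (B − 1)/(n − 1) = (4.0225 − 1)/(5 − 1) = 3.0225/4 = 0.7556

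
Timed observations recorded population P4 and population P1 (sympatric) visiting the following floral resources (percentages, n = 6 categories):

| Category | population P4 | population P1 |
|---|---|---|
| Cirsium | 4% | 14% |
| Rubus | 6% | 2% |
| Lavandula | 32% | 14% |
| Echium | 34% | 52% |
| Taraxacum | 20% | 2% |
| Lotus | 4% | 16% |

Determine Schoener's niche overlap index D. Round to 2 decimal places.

0.60

Convert percentages to proportions (divide by 100).
Σ|p₁ᵢ − p₂ᵢ| = 0.10 + 0.04 + 0.18 + 0.18 + 0.18 + 0.12 = 0.80
D = 1 − ½ × 0.80 = 1 − 0.400 = 0.6000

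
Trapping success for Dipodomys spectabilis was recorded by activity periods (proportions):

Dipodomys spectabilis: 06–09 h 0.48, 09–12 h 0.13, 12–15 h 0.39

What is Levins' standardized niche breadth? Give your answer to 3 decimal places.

0.752

Σpᵢ² = 0.48² + 0.13² + 0.39² = 0.2304 + 0.0169 + 0.1521 = 0.3994
B = 1 / 0.3994 = 2.50376
Bₛ = (B − 1)/(n − 1) = (2.50376 − 1)/(3 − 1) = 1.50376/2 = 0.75188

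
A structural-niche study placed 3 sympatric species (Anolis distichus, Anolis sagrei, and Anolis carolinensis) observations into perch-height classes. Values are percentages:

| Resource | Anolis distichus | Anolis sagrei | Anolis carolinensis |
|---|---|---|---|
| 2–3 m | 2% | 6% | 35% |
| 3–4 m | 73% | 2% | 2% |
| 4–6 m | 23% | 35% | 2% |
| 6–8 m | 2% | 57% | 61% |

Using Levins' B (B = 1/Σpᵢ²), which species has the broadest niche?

Convert percentages to proportions (divide by 100).
Σp_distᵢ² = 0.02² + 0.73² + 0.23² + 0.02² = 0.0004 + 0.5329 + 0.0529 + 0.0004 = 0.5866
B_dist = 1 / 0.5866 = 1.7047
Σp_sagrᵢ² = 0.06² + 0.02² + 0.35² + 0.57² = 0.0036 + 0.0004 + 0.1225 + 0.3249 = 0.4514
B_sagr = 1 / 0.4514 = 2.2153
Σp_caroᵢ² = 0.35² + 0.02² + 0.02² + 0.61² = 0.1225 + 0.0004 + 0.0004 + 0.3721 = 0.4954
B_caro = 1 / 0.4954 = 2.0186
Highest B → broadest niche (most generalist): Anolis sagrei (B = 2.22).

Anolis sagrei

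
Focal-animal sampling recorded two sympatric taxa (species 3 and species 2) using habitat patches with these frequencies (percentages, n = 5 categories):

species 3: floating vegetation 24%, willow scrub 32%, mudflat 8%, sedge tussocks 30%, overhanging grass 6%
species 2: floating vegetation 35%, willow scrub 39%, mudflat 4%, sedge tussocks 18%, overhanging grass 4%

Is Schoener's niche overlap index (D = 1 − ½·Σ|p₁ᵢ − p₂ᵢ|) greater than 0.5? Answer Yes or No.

Yes

Convert percentages to proportions (divide by 100).
Σ|p₁ᵢ − p₂ᵢ| = 0.11 + 0.07 + 0.04 + 0.12 + 0.02 = 0.36
D = 1 − ½ × 0.36 = 1 − 0.180 = 0.8200
D = 0.8200 > 0.5 → Yes.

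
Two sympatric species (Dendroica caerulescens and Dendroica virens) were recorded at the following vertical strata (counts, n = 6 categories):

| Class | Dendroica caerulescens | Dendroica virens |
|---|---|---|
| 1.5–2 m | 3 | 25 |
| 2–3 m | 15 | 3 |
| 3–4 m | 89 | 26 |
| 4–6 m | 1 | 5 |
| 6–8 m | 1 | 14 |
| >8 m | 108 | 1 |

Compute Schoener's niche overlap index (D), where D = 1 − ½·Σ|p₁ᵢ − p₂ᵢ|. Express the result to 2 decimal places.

0.43

Proportions for Dendroica caerulescens (n=217): 3/217=0.0138, 15/217=0.0691, 89/217=0.4101, 1/217=0.0046, 1/217=0.0046, 108/217=0.4977
Proportions for Dendroica virens (n=74): 25/74=0.3378, 3/74=0.0405, 26/74=0.3514, 5/74=0.0676, 14/74=0.1892, 1/74=0.0135
Σ|p₁ᵢ − p₂ᵢ| = 0.3240 + 0.0286 + 0.0587 + 0.0630 + 0.1846 + 0.4842 = 1.1431
D = 1 − ½ × 1.1431 = 1 − 0.57155 = 0.42845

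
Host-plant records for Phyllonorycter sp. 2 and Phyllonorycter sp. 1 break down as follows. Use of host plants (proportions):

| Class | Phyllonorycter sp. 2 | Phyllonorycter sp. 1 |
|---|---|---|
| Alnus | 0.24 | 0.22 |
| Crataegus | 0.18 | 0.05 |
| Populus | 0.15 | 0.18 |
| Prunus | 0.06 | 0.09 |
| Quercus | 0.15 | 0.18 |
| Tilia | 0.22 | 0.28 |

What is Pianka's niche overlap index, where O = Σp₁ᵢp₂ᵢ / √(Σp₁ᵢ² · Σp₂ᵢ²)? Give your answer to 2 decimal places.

Σ p₁ᵢp₂ᵢ = 0.0528 + 0.0090 + 0.0270 + 0.0054 + 0.0270 + 0.0616 = 0.1828
Σp_1ᵢ² = 0.24² + 0.18² + 0.15² + 0.06² + 0.15² + 0.22² = 0.0576 + 0.0324 + 0.0225 + 0.0036 + 0.0225 + 0.0484 = 0.1870
Σp_2ᵢ² = 0.22² + 0.05² + 0.18² + 0.09² + 0.18² + 0.28² = 0.0484 + 0.0025 + 0.0324 + 0.0081 + 0.0324 + 0.0784 = 0.2022
O = 0.1828 / √(0.1870 × 0.2022) = 0.1828 / 0.19445 = 0.9401

0.94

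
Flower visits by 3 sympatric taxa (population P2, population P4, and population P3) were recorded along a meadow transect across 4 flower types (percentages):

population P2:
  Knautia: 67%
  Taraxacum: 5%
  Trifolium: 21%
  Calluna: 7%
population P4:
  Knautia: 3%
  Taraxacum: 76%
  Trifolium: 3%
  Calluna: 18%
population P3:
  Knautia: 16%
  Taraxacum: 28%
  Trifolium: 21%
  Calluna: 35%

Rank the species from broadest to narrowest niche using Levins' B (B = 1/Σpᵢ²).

population P3 > population P2 > population P4

Convert percentages to proportions (divide by 100).
Σp_P2ᵢ² = 0.67² + 0.05² + 0.21² + 0.07² = 0.4489 + 0.0025 + 0.0441 + 0.0049 = 0.5004
B_P2 = 1 / 0.5004 = 1.9984
Σp_P4ᵢ² = 0.03² + 0.76² + 0.03² + 0.18² = 0.0009 + 0.5776 + 0.0009 + 0.0324 = 0.6118
B_P4 = 1 / 0.6118 = 1.6345
Σp_P3ᵢ² = 0.16² + 0.28² + 0.21² + 0.35² = 0.0256 + 0.0784 + 0.0441 + 0.1225 = 0.2706
B_P3 = 1 / 0.2706 = 3.6955
Ranking by B (broadest → narrowest): population P3 (3.70) > population P2 (2.00) > population P4 (1.63)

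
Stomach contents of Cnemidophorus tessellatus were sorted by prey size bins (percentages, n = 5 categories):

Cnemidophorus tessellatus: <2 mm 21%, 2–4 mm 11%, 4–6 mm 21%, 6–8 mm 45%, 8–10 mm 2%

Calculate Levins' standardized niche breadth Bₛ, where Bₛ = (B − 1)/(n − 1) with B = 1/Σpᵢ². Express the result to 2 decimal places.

0.57

Convert percentages to proportions (divide by 100).
Σpᵢ² = 0.21² + 0.11² + 0.21² + 0.45² + 0.02² = 0.0441 + 0.0121 + 0.0441 + 0.2025 + 0.0004 = 0.3032
B = 1 / 0.3032 = 3.2982
Bₛ = (B − 1)/(n − 1) = (3.2982 − 1)/(5 − 1) = 2.2982/4 = 0.5746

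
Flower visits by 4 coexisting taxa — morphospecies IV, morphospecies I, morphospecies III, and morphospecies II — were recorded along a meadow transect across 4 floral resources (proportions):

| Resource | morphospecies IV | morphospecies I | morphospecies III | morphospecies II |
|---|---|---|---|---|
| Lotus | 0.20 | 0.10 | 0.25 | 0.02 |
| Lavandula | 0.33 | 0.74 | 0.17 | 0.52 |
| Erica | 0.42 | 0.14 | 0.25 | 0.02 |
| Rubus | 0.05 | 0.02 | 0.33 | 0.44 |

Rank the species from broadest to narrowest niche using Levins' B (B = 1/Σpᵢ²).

Σp_IVᵢ² = 0.20² + 0.33² + 0.42² + 0.05² = 0.0400 + 0.1089 + 0.1764 + 0.0025 = 0.3278
B_IV = 1 / 0.3278 = 3.0506
Σp_Iᵢ² = 0.10² + 0.74² + 0.14² + 0.02² = 0.0100 + 0.5476 + 0.0196 + 0.0004 = 0.5776
B_I = 1 / 0.5776 = 1.7313
Σp_IIIᵢ² = 0.25² + 0.17² + 0.25² + 0.33² = 0.0625 + 0.0289 + 0.0625 + 0.1089 = 0.2628
B_III = 1 / 0.2628 = 3.8052
Σp_IIᵢ² = 0.02² + 0.52² + 0.02² + 0.44² = 0.0004 + 0.2704 + 0.0004 + 0.1936 = 0.4648
B_II = 1 / 0.4648 = 2.1515
Ranking by B (broadest → narrowest): morphospecies III (3.81) > morphospecies IV (3.05) > morphospecies II (2.15) > morphospecies I (1.73)

morphospecies III > morphospecies IV > morphospecies II > morphospecies I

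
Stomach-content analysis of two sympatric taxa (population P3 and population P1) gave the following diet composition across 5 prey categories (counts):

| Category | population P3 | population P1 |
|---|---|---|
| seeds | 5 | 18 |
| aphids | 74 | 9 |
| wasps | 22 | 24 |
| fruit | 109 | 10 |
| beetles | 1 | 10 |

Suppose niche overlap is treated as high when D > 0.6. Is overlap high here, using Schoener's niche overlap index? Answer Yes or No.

No

Proportions for population P3 (n=211): 5/211=0.0237, 74/211=0.3507, 22/211=0.1043, 109/211=0.5166, 1/211=0.0047
Proportions for population P1 (n=71): 18/71=0.2535, 9/71=0.1268, 24/71=0.3380, 10/71=0.1408, 10/71=0.1408
Σ|p₁ᵢ − p₂ᵢ| = 0.2298 + 0.2239 + 0.2337 + 0.3758 + 0.1361 = 1.1993
D = 1 − ½ × 1.1993 = 1 − 0.59965 = 0.40035
D = 0.40035 < 0.6 → No.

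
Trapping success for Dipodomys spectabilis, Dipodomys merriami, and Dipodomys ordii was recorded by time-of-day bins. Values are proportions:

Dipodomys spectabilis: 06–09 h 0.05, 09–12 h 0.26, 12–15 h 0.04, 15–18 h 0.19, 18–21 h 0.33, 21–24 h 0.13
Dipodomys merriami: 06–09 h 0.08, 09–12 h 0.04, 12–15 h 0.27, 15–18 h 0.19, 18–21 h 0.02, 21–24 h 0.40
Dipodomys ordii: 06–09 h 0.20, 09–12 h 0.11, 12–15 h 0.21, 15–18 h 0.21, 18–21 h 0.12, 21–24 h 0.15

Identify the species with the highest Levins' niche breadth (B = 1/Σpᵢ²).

Σp_specᵢ² = 0.05² + 0.26² + 0.04² + 0.19² + 0.33² + 0.13² = 0.0025 + 0.0676 + 0.0016 + 0.0361 + 0.1089 + 0.0169 = 0.2336
B_spec = 1 / 0.2336 = 4.2808
Σp_merrᵢ² = 0.08² + 0.04² + 0.27² + 0.19² + 0.02² + 0.40² = 0.0064 + 0.0016 + 0.0729 + 0.0361 + 0.0004 + 0.1600 = 0.2774
B_merr = 1 / 0.2774 = 3.6049
Σp_ordiᵢ² = 0.20² + 0.11² + 0.21² + 0.21² + 0.12² + 0.15² = 0.0400 + 0.0121 + 0.0441 + 0.0441 + 0.0144 + 0.0225 = 0.1772
B_ordi = 1 / 0.1772 = 5.6433
Highest B → broadest niche (most generalist): Dipodomys ordii (B = 5.64).

Dipodomys ordii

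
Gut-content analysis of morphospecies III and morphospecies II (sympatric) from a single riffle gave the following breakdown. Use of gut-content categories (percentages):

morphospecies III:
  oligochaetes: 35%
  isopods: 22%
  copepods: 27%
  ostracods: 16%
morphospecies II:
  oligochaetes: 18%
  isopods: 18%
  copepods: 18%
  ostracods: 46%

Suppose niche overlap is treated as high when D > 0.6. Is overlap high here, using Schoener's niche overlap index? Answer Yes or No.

Convert percentages to proportions (divide by 100).
Σ|p₁ᵢ − p₂ᵢ| = 0.17 + 0.04 + 0.09 + 0.30 = 0.60
D = 1 − ½ × 0.60 = 1 − 0.300 = 0.7000
D = 0.7000 > 0.6 → Yes.

Yes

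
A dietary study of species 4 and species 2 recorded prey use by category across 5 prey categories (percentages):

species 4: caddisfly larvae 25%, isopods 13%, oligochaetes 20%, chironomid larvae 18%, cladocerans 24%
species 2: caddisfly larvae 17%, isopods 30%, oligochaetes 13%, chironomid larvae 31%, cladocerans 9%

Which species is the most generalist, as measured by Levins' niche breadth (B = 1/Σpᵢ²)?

Convert percentages to proportions (divide by 100).
Σp_4ᵢ² = 0.25² + 0.13² + 0.20² + 0.18² + 0.24² = 0.0625 + 0.0169 + 0.0400 + 0.0324 + 0.0576 = 0.2094
B_4 = 1 / 0.2094 = 4.7755
Σp_2ᵢ² = 0.17² + 0.30² + 0.13² + 0.31² + 0.09² = 0.0289 + 0.0900 + 0.0169 + 0.0961 + 0.0081 = 0.2400
B_2 = 1 / 0.2400 = 4.1667
Highest B → broadest niche (most generalist): species 4 (B = 4.78).

species 4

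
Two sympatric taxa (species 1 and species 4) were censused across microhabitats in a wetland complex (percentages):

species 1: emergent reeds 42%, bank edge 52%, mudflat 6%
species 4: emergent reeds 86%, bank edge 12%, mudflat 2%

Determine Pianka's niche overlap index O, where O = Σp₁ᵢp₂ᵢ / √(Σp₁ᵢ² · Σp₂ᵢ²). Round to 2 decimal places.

Convert percentages to proportions (divide by 100).
Σ p₁ᵢp₂ᵢ = 0.3612 + 0.0624 + 0.0012 = 0.4248
Σp_1ᵢ² = 0.42² + 0.52² + 0.06² = 0.1764 + 0.2704 + 0.0036 = 0.4504
Σp_2ᵢ² = 0.86² + 0.12² + 0.02² = 0.7396 + 0.0144 + 0.0004 = 0.7544
O = 0.4248 / √(0.4504 × 0.7544) = 0.4248 / 0.58291 = 0.7288

0.73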